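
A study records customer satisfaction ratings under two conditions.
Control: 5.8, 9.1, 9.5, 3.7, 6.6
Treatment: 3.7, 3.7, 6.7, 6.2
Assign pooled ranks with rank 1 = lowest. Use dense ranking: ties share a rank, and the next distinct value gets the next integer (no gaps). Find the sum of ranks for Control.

20

Sorted (ascending): 3.7, 3.7, 3.7, 5.8, 6.2, 6.6, 6.7, 9.1, 9.5
The 3 values of 3.7 share dense rank 1.
Remaining distinct values take the next consecutive integers.
Control values → pooled ranks: 5.8→2, 9.1→6, 9.5→7, 3.7→1, 6.6→4
Rank sum = 2 + 6 + 7 + 1 + 4 = 20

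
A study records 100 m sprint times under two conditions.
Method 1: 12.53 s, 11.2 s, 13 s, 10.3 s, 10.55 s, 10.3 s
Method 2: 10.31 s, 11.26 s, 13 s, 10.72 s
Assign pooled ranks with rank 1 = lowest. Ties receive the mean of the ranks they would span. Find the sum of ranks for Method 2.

24.5

Sorted (ascending): 10.3, 10.3, 10.31, 10.55, 10.72, 11.2, 11.26, 12.53, 13, 13
The 2 values of 10.3 occupy positions 1–2 → average rank (1+2)/2 = 1.5.
The 2 values of 13 occupy positions 9–10 → average rank (9+10)/2 = 9.5.
Method 2 values → pooled ranks: 10.31→3, 11.26→7, 13→9.5, 10.72→5
Rank sum = 3 + 7 + 9.5 + 5 = 24.5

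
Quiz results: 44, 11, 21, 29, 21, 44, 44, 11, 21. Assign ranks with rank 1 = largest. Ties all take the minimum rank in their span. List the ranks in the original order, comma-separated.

Sorted (descending): 44, 44, 44, 29, 21, 21, 21, 11, 11
The 3 values of 44 occupy positions 1–3 → each gets rank 1.
The 3 values of 21 occupy positions 5–7 → each gets rank 5.
The 2 values of 11 occupy positions 8–9 → each gets rank 8.

1, 8, 5, 4, 5, 1, 1, 8, 5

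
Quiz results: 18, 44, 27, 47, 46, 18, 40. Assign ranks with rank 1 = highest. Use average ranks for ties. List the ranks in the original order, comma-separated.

6.5, 3, 5, 1, 2, 6.5, 4

Sorted (descending): 47, 46, 44, 40, 27, 18, 18
The 2 values of 18 occupy positions 6–7 → average rank (6+7)/2 = 6.5.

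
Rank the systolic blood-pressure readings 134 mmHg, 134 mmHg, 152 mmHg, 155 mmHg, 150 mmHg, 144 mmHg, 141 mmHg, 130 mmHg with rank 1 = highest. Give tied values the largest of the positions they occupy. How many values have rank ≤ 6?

5

Sorted (descending): 155, 152, 150, 144, 141, 134, 134, 130
The 2 values of 134 occupy positions 6–7 → each gets rank 7.
Ranks ≤ 6: {1, 2, 3, 4, 5} → 5 values.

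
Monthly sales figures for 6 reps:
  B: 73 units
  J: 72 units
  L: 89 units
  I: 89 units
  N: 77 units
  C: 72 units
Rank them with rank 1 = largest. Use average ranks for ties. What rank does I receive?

Sorted (descending): 89, 89, 77, 73, 72, 72
The 2 values of 89 occupy positions 1–2 → average rank (1+2)/2 = 1.5.
The 2 values of 72 occupy positions 5–6 → average rank (5+6)/2 = 5.5.
I has value 89 units → rank 1.5.

1.5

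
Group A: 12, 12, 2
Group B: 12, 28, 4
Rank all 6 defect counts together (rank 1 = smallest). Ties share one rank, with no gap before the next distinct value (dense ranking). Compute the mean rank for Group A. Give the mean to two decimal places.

Sorted (ascending): 2, 4, 12, 12, 12, 28
The 3 values of 12 share dense rank 3.
Remaining distinct values take the next consecutive integers.
Group A values → pooled ranks: 12→3, 12→3, 2→1
Mean rank = (3 + 3 + 1) / 3 = 2.33

2.33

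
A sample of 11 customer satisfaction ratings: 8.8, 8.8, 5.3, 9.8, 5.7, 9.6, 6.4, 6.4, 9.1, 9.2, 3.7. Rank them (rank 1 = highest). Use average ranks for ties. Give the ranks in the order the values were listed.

5.5, 5.5, 10, 1, 9, 2, 7.5, 7.5, 4, 3, 11

Sorted (descending): 9.8, 9.6, 9.2, 9.1, 8.8, 8.8, 6.4, 6.4, 5.7, 5.3, 3.7
The 2 values of 8.8 occupy positions 5–6 → average rank (5+6)/2 = 5.5.
The 2 values of 6.4 occupy positions 7–8 → average rank (7+8)/2 = 7.5.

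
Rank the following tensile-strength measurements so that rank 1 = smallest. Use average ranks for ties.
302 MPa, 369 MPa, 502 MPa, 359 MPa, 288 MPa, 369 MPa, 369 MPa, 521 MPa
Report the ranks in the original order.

Sorted (ascending): 288, 302, 359, 369, 369, 369, 502, 521
The 3 values of 369 occupy positions 4–6 → average rank 5.

2, 5, 7, 3, 1, 5, 5, 8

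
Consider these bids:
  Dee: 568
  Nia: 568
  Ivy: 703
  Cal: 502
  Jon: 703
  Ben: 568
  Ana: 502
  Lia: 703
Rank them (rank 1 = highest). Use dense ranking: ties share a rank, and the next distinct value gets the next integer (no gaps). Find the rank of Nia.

Sorted (descending): 703, 703, 703, 568, 568, 568, 502, 502
The 3 values of 703 share dense rank 1.
The 3 values of 568 share dense rank 2.
The 2 values of 502 share dense rank 3.
Nia has value 568 → rank 2.

2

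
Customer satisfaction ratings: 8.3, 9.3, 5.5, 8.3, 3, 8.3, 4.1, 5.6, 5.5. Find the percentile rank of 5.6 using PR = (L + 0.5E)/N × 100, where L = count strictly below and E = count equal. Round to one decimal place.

50.0

N = 9.
Strictly below 5.6: 4. Equal to 5.6: 1.
PR = (4 + 0.5·1)/9 × 100 = 50.0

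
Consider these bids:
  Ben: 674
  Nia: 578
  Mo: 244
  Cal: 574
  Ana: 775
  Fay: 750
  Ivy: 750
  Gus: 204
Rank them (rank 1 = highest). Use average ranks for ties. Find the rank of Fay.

Sorted (descending): 775, 750, 750, 674, 578, 574, 244, 204
The 2 values of 750 occupy positions 2–3 → average rank (2+3)/2 = 2.5.
Fay has value 750 → rank 2.5.

2.5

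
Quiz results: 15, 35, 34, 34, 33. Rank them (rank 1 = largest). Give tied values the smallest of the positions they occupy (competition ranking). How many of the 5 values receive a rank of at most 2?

Sorted (descending): 35, 34, 34, 33, 15
The 2 values of 34 occupy positions 2–3 → each gets rank 2.
Ranks ≤ 2: {1, 2, 2} → 3 values.

3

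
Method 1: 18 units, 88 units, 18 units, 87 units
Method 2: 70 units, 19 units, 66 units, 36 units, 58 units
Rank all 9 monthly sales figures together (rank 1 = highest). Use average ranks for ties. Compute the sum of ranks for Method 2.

Sorted (descending): 88, 87, 70, 66, 58, 36, 19, 18, 18
The 2 values of 18 occupy positions 8–9 → average rank (8+9)/2 = 8.5.
Method 2 values → pooled ranks: 70→3, 19→7, 66→4, 36→6, 58→5
Rank sum = 3 + 7 + 4 + 6 + 5 = 25

25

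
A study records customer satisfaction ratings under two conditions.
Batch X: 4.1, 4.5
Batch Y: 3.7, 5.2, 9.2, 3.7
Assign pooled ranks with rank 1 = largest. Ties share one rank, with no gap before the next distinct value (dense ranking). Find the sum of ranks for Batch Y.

13

Sorted (descending): 9.2, 5.2, 4.5, 4.1, 3.7, 3.7
The 2 values of 3.7 share dense rank 5.
Remaining distinct values take the next consecutive integers.
Batch Y values → pooled ranks: 3.7→5, 5.2→2, 9.2→1, 3.7→5
Rank sum = 5 + 2 + 1 + 5 = 13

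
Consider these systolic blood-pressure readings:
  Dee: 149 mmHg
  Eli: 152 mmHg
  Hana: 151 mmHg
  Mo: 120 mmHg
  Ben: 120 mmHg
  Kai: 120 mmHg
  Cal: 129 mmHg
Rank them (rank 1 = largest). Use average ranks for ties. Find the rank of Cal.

4

Sorted (descending): 152, 151, 149, 129, 120, 120, 120
The 3 values of 120 occupy positions 5–7 → average rank 6.
Cal has value 129 mmHg → rank 4.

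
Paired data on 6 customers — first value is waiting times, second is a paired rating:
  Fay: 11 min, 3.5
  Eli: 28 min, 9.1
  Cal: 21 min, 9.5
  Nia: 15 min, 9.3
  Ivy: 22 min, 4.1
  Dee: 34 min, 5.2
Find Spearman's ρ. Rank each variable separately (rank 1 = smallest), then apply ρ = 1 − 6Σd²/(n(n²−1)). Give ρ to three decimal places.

0.086

Ranks of variable 1: 1, 5, 3, 2, 4, 6
Ranks of variable 2: 1, 4, 6, 5, 2, 3
d = r₁ − r₂: 0, 1, -3, -3, 2, 3
d²: 0, 1, 9, 9, 4, 9; Σd² = 32
ρ = 1 − 6·32/(6·35) = 1 − 192/210 = 0.086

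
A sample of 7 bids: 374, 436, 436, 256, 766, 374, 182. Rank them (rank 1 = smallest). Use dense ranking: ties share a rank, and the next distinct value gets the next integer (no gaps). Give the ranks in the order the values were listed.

3, 4, 4, 2, 5, 3, 1

Sorted (ascending): 182, 256, 374, 374, 436, 436, 766
The 2 values of 374 share dense rank 3.
The 2 values of 436 share dense rank 4.
Remaining distinct values take the next consecutive integers.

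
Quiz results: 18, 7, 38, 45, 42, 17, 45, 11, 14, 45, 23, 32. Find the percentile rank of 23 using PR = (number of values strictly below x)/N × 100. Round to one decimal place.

N = 12.
Strictly below 23: 5. Equal to 23: 1.
PR = 5/12 × 100 = 41.7

41.7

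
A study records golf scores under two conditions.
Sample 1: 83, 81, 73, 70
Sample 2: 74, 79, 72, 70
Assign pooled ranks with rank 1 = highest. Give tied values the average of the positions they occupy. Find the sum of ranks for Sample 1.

Sorted (descending): 83, 81, 79, 74, 73, 72, 70, 70
The 2 values of 70 occupy positions 7–8 → average rank (7+8)/2 = 7.5.
Sample 1 values → pooled ranks: 83→1, 81→2, 73→5, 70→7.5
Rank sum = 1 + 2 + 5 + 7.5 = 15.5

15.5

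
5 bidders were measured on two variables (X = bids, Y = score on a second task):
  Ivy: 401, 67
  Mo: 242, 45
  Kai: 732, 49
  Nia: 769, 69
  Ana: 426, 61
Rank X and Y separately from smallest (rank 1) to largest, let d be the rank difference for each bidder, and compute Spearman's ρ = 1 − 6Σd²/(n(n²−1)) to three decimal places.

0.600

Ranks of variable 1: 2, 1, 4, 5, 3
Ranks of variable 2: 4, 1, 2, 5, 3
d = r₁ − r₂: -2, 0, 2, 0, 0
d²: 4, 0, 4, 0, 0; Σd² = 8
ρ = 1 − 6·8/(5·24) = 1 − 48/120 = 0.600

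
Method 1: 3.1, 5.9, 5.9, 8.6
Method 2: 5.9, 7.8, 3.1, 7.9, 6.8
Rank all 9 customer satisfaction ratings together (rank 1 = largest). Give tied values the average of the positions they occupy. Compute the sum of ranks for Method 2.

23.5

Sorted (descending): 8.6, 7.9, 7.8, 6.8, 5.9, 5.9, 5.9, 3.1, 3.1
The 3 values of 5.9 occupy positions 5–7 → average rank 6.
The 2 values of 3.1 occupy positions 8–9 → average rank (8+9)/2 = 8.5.
Method 2 values → pooled ranks: 5.9→6, 7.8→3, 3.1→8.5, 7.9→2, 6.8→4
Rank sum = 6 + 3 + 8.5 + 2 + 4 = 23.5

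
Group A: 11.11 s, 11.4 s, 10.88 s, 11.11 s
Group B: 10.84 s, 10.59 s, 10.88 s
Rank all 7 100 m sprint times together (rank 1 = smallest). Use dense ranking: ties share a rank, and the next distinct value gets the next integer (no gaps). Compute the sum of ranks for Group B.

6

Sorted (ascending): 10.59, 10.84, 10.88, 10.88, 11.11, 11.11, 11.4
The 2 values of 10.88 share dense rank 3.
The 2 values of 11.11 share dense rank 4.
Remaining distinct values take the next consecutive integers.
Group B values → pooled ranks: 10.84→2, 10.59→1, 10.88→3
Rank sum = 2 + 1 + 3 = 6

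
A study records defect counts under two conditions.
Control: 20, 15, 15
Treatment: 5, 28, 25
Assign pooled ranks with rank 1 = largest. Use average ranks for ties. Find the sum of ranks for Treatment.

Sorted (descending): 28, 25, 20, 15, 15, 5
The 2 values of 15 occupy positions 4–5 → average rank (4+5)/2 = 4.5.
Treatment values → pooled ranks: 5→6, 28→1, 25→2
Rank sum = 6 + 1 + 2 = 9

9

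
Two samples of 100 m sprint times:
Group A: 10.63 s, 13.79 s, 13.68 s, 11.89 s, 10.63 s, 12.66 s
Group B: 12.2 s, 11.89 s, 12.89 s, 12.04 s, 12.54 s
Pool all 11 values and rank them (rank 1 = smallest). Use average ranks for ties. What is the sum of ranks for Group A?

35.5

Sorted (ascending): 10.63, 10.63, 11.89, 11.89, 12.04, 12.2, 12.54, 12.66, 12.89, 13.68, 13.79
The 2 values of 10.63 occupy positions 1–2 → average rank (1+2)/2 = 1.5.
The 2 values of 11.89 occupy positions 3–4 → average rank (3+4)/2 = 3.5.
Group A values → pooled ranks: 10.63→1.5, 13.79→11, 13.68→10, 11.89→3.5, 10.63→1.5, 12.66→8
Rank sum = 1.5 + 11 + 10 + 3.5 + 1.5 + 8 = 35.5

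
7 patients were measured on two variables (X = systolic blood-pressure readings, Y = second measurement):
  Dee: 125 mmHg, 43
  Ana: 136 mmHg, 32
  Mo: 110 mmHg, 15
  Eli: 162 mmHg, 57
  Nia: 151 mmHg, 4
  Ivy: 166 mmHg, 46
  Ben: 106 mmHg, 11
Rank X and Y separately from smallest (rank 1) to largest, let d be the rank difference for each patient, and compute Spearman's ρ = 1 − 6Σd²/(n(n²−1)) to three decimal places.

0.571

Ranks of variable 1: 3, 4, 2, 6, 5, 7, 1
Ranks of variable 2: 5, 4, 3, 7, 1, 6, 2
d = r₁ − r₂: -2, 0, -1, -1, 4, 1, -1
d²: 4, 0, 1, 1, 16, 1, 1; Σd² = 24
ρ = 1 − 6·24/(7·48) = 1 − 144/336 = 0.571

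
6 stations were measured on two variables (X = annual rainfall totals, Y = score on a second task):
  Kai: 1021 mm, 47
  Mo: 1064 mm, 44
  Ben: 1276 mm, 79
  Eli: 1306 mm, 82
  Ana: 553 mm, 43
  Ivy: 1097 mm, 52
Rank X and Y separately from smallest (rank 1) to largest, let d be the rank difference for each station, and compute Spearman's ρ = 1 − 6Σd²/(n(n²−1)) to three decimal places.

Ranks of variable 1: 2, 3, 5, 6, 1, 4
Ranks of variable 2: 3, 2, 5, 6, 1, 4
d = r₁ − r₂: -1, 1, 0, 0, 0, 0
d²: 1, 1, 0, 0, 0, 0; Σd² = 2
ρ = 1 − 6·2/(6·35) = 1 − 12/210 = 0.943

0.943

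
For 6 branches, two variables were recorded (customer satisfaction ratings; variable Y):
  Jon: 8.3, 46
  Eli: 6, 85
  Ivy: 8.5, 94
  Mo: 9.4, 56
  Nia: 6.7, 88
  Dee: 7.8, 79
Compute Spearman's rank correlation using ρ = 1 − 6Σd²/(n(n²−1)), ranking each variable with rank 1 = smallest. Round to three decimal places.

-0.257

Ranks of variable 1: 4, 1, 5, 6, 2, 3
Ranks of variable 2: 1, 4, 6, 2, 5, 3
d = r₁ − r₂: 3, -3, -1, 4, -3, 0
d²: 9, 9, 1, 16, 9, 0; Σd² = 44
ρ = 1 − 6·44/(6·35) = 1 − 264/210 = -0.257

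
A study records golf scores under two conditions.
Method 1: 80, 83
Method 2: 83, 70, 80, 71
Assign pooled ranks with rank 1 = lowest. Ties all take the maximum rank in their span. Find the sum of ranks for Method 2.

13

Sorted (ascending): 70, 71, 80, 80, 83, 83
The 2 values of 80 occupy positions 3–4 → each gets rank 4.
The 2 values of 83 occupy positions 5–6 → each gets rank 6.
Method 2 values → pooled ranks: 83→6, 70→1, 80→4, 71→2
Rank sum = 6 + 1 + 4 + 2 = 13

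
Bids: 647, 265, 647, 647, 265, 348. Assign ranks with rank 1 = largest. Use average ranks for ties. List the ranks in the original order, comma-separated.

Sorted (descending): 647, 647, 647, 348, 265, 265
The 3 values of 647 occupy positions 1–3 → average rank 2.
The 2 values of 265 occupy positions 5–6 → average rank (5+6)/2 = 5.5.

2, 5.5, 2, 2, 5.5, 4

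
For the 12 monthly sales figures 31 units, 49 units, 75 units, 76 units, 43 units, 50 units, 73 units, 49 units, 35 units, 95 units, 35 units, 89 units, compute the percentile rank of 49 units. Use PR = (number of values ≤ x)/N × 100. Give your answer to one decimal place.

N = 12.
Strictly below 49: 4. Equal to 49: 2.
PR = 6/12 × 100 = 50.0

50.0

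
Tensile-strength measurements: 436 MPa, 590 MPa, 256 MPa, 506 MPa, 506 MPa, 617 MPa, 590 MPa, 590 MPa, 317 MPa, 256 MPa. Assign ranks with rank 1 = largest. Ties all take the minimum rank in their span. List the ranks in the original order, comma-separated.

7, 2, 9, 5, 5, 1, 2, 2, 8, 9

Sorted (descending): 617, 590, 590, 590, 506, 506, 436, 317, 256, 256
The 3 values of 590 occupy positions 2–4 → each gets rank 2.
The 2 values of 506 occupy positions 5–6 → each gets rank 5.
The 2 values of 256 occupy positions 9–10 → each gets rank 9.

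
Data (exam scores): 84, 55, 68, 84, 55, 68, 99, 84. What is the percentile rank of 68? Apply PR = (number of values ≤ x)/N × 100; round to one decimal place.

N = 8.
Strictly below 68: 2. Equal to 68: 2.
PR = 4/8 × 100 = 50.0

50.0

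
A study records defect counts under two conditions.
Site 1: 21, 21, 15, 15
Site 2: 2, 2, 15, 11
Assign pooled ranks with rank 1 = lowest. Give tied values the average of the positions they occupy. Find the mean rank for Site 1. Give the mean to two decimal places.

Sorted (ascending): 2, 2, 11, 15, 15, 15, 21, 21
The 2 values of 2 occupy positions 1–2 → average rank (1+2)/2 = 1.5.
The 3 values of 15 occupy positions 4–6 → average rank 5.
The 2 values of 21 occupy positions 7–8 → average rank (7+8)/2 = 7.5.
Site 1 values → pooled ranks: 21→7.5, 21→7.5, 15→5, 15→5
Mean rank = (7.5 + 7.5 + 5 + 5) / 4 = 6.25

6.25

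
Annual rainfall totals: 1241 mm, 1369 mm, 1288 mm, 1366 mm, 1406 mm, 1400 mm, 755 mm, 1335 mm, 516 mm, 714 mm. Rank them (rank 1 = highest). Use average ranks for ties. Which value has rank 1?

Sorted (descending): 1406, 1400, 1369, 1366, 1335, 1288, 1241, 755, 714, 516
No ties — each value takes its position as its rank.
Rank 1 → value 1406.

1406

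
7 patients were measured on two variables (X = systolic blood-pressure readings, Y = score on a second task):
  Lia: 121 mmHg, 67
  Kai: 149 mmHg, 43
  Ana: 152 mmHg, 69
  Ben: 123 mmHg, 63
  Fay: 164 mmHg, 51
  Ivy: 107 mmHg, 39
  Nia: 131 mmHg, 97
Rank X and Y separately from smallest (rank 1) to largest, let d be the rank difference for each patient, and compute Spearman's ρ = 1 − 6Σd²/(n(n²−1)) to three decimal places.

Ranks of variable 1: 2, 5, 6, 3, 7, 1, 4
Ranks of variable 2: 5, 2, 6, 4, 3, 1, 7
d = r₁ − r₂: -3, 3, 0, -1, 4, 0, -3
d²: 9, 9, 0, 1, 16, 0, 9; Σd² = 44
ρ = 1 − 6·44/(7·48) = 1 − 264/336 = 0.214

0.214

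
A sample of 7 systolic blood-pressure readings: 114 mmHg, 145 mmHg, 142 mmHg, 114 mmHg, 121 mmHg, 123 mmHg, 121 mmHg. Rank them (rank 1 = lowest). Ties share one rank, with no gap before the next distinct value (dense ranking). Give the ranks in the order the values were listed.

Sorted (ascending): 114, 114, 121, 121, 123, 142, 145
The 2 values of 114 share dense rank 1.
The 2 values of 121 share dense rank 2.
Remaining distinct values take the next consecutive integers.

1, 5, 4, 1, 2, 3, 2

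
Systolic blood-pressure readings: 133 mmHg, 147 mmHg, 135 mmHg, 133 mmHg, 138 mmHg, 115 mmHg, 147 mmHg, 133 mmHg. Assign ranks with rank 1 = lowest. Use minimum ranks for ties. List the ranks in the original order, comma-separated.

2, 7, 5, 2, 6, 1, 7, 2

Sorted (ascending): 115, 133, 133, 133, 135, 138, 147, 147
The 3 values of 133 occupy positions 2–4 → each gets rank 2.
The 2 values of 147 occupy positions 7–8 → each gets rank 7.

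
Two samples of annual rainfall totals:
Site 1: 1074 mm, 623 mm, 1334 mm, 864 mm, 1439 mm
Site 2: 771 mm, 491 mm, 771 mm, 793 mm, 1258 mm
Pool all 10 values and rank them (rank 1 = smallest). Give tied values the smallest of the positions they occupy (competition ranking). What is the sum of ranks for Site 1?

Sorted (ascending): 491, 623, 771, 771, 793, 864, 1074, 1258, 1334, 1439
The 2 values of 771 occupy positions 3–4 → each gets rank 3.
Site 1 values → pooled ranks: 1074→7, 623→2, 1334→9, 864→6, 1439→10
Rank sum = 7 + 2 + 9 + 6 + 10 = 34

34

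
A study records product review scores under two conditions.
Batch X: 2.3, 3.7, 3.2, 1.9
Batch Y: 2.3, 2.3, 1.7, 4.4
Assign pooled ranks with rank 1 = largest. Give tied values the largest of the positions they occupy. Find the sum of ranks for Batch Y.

Sorted (descending): 4.4, 3.7, 3.2, 2.3, 2.3, 2.3, 1.9, 1.7
The 3 values of 2.3 occupy positions 4–6 → each gets rank 6.
Batch Y values → pooled ranks: 2.3→6, 2.3→6, 1.7→8, 4.4→1
Rank sum = 6 + 6 + 8 + 1 = 21

21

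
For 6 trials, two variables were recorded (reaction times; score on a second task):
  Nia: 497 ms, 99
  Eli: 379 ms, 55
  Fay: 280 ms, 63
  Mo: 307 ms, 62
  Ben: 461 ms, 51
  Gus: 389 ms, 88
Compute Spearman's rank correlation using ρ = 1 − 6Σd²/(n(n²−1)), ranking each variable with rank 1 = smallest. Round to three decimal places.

0.200

Ranks of variable 1: 6, 3, 1, 2, 5, 4
Ranks of variable 2: 6, 2, 4, 3, 1, 5
d = r₁ − r₂: 0, 1, -3, -1, 4, -1
d²: 0, 1, 9, 1, 16, 1; Σd² = 28
ρ = 1 − 6·28/(6·35) = 1 − 168/210 = 0.200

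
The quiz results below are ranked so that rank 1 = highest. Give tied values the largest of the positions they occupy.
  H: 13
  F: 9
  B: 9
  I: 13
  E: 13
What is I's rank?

3

Sorted (descending): 13, 13, 13, 9, 9
The 3 values of 13 occupy positions 1–3 → each gets rank 3.
The 2 values of 9 occupy positions 4–5 → each gets rank 5.
I has value 13 → rank 3.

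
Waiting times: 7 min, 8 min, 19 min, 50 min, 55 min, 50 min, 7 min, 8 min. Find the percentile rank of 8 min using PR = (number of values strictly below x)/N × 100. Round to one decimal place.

25.0

N = 8.
Strictly below 8: 2. Equal to 8: 2.
PR = 2/8 × 100 = 25.0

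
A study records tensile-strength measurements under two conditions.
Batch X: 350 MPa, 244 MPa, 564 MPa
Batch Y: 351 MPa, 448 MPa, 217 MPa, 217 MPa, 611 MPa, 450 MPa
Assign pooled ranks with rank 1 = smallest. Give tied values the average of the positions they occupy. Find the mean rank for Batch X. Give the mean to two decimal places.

5.00

Sorted (ascending): 217, 217, 244, 350, 351, 448, 450, 564, 611
The 2 values of 217 occupy positions 1–2 → average rank (1+2)/2 = 1.5.
Batch X values → pooled ranks: 350→4, 244→3, 564→8
Mean rank = (4 + 3 + 8) / 3 = 5.00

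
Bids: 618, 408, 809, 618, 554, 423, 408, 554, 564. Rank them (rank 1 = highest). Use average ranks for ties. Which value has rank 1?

809

Sorted (descending): 809, 618, 618, 564, 554, 554, 423, 408, 408
The 2 values of 618 occupy positions 2–3 → average rank (2+3)/2 = 2.5.
The 2 values of 554 occupy positions 5–6 → average rank (5+6)/2 = 5.5.
The 2 values of 408 occupy positions 8–9 → average rank (8+9)/2 = 8.5.
Rank 1 → value 809.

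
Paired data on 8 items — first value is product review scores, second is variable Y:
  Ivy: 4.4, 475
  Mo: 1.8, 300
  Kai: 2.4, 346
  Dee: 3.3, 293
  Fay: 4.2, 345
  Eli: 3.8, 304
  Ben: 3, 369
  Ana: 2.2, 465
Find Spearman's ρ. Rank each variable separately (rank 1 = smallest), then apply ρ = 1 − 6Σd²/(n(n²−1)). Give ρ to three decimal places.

0.190

Ranks of variable 1: 8, 1, 3, 5, 7, 6, 4, 2
Ranks of variable 2: 8, 2, 5, 1, 4, 3, 6, 7
d = r₁ − r₂: 0, -1, -2, 4, 3, 3, -2, -5
d²: 0, 1, 4, 16, 9, 9, 4, 25; Σd² = 68
ρ = 1 − 6·68/(8·63) = 1 − 408/504 = 0.190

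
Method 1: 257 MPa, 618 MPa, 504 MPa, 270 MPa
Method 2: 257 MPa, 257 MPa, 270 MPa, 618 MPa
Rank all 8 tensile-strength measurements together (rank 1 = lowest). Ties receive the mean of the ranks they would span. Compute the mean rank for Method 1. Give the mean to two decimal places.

5.00

Sorted (ascending): 257, 257, 257, 270, 270, 504, 618, 618
The 3 values of 257 occupy positions 1–3 → average rank 2.
The 2 values of 270 occupy positions 4–5 → average rank (4+5)/2 = 4.5.
The 2 values of 618 occupy positions 7–8 → average rank (7+8)/2 = 7.5.
Method 1 values → pooled ranks: 257→2, 618→7.5, 504→6, 270→4.5
Mean rank = (2 + 7.5 + 6 + 4.5) / 4 = 5.00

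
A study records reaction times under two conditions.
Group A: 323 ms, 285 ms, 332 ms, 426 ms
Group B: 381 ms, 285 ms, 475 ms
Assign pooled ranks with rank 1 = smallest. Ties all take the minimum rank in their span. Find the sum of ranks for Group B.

13

Sorted (ascending): 285, 285, 323, 332, 381, 426, 475
The 2 values of 285 occupy positions 1–2 → each gets rank 1.
Group B values → pooled ranks: 381→5, 285→1, 475→7
Rank sum = 5 + 1 + 7 = 13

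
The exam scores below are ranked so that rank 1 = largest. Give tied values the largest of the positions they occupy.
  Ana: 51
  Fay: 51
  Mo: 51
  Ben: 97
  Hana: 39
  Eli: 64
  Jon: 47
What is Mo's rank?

5

Sorted (descending): 97, 64, 51, 51, 51, 47, 39
The 3 values of 51 occupy positions 3–5 → each gets rank 5.
Mo has value 51 → rank 5.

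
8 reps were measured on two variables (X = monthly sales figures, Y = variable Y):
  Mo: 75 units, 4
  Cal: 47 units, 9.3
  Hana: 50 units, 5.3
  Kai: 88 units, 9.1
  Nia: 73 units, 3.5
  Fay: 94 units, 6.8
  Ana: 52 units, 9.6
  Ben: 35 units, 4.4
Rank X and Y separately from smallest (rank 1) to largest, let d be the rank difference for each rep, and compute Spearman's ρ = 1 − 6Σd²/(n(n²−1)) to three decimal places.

-0.048

Ranks of variable 1: 6, 2, 3, 7, 5, 8, 4, 1
Ranks of variable 2: 2, 7, 4, 6, 1, 5, 8, 3
d = r₁ − r₂: 4, -5, -1, 1, 4, 3, -4, -2
d²: 16, 25, 1, 1, 16, 9, 16, 4; Σd² = 88
ρ = 1 − 6·88/(8·63) = 1 − 528/504 = -0.048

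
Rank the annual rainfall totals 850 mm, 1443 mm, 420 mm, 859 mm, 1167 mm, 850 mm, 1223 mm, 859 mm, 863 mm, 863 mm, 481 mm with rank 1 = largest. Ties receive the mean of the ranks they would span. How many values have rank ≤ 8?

7

Sorted (descending): 1443, 1223, 1167, 863, 863, 859, 859, 850, 850, 481, 420
The 2 values of 863 occupy positions 4–5 → average rank (4+5)/2 = 4.5.
The 2 values of 859 occupy positions 6–7 → average rank (6+7)/2 = 6.5.
The 2 values of 850 occupy positions 8–9 → average rank (8+9)/2 = 8.5.
Ranks ≤ 8: {1, 2, 3, 4.5, 4.5, 6.5, 6.5} → 7 values.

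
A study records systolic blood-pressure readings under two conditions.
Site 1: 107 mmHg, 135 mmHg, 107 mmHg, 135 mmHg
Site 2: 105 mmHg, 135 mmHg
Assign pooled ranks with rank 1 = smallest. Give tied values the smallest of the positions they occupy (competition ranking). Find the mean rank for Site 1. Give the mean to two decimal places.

3.00

Sorted (ascending): 105, 107, 107, 135, 135, 135
The 2 values of 107 occupy positions 2–3 → each gets rank 2.
The 3 values of 135 occupy positions 4–6 → each gets rank 4.
Site 1 values → pooled ranks: 107→2, 135→4, 107→2, 135→4
Mean rank = (2 + 4 + 2 + 4) / 4 = 3.00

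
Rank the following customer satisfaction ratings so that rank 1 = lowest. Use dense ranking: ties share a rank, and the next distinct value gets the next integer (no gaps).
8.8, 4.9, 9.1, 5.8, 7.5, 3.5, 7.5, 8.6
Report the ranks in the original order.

Sorted (ascending): 3.5, 4.9, 5.8, 7.5, 7.5, 8.6, 8.8, 9.1
The 2 values of 7.5 share dense rank 4.
Remaining distinct values take the next consecutive integers.

6, 2, 7, 3, 4, 1, 4, 5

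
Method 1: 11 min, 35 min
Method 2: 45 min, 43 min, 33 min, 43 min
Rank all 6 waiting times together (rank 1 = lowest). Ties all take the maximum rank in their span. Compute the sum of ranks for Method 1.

Sorted (ascending): 11, 33, 35, 43, 43, 45
The 2 values of 43 occupy positions 4–5 → each gets rank 5.
Method 1 values → pooled ranks: 11→1, 35→3
Rank sum = 1 + 3 = 4

4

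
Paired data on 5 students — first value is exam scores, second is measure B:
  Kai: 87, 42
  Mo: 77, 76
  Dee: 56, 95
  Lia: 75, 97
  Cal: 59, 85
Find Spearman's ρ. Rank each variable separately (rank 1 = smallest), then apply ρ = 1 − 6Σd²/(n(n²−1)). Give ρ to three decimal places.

Ranks of variable 1: 5, 4, 1, 3, 2
Ranks of variable 2: 1, 2, 4, 5, 3
d = r₁ − r₂: 4, 2, -3, -2, -1
d²: 16, 4, 9, 4, 1; Σd² = 34
ρ = 1 − 6·34/(5·24) = 1 − 204/120 = -0.700

-0.700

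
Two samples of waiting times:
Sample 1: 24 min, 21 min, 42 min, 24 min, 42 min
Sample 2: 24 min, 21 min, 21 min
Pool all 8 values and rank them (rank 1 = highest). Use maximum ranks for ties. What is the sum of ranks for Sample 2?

21

Sorted (descending): 42, 42, 24, 24, 24, 21, 21, 21
The 2 values of 42 occupy positions 1–2 → each gets rank 2.
The 3 values of 24 occupy positions 3–5 → each gets rank 5.
The 3 values of 21 occupy positions 6–8 → each gets rank 8.
Sample 2 values → pooled ranks: 24→5, 21→8, 21→8
Rank sum = 5 + 8 + 8 = 21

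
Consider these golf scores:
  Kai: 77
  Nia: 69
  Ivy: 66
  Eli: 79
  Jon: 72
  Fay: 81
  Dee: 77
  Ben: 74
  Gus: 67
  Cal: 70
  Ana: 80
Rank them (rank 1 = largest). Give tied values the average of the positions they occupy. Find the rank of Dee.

4.5

Sorted (descending): 81, 80, 79, 77, 77, 74, 72, 70, 69, 67, 66
The 2 values of 77 occupy positions 4–5 → average rank (4+5)/2 = 4.5.
Dee has value 77 → rank 4.5.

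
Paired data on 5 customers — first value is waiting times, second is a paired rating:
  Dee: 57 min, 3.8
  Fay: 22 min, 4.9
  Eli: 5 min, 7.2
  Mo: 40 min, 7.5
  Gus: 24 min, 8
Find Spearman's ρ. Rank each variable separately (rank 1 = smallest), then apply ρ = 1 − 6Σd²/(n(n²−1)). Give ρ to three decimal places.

-0.200

Ranks of variable 1: 5, 2, 1, 4, 3
Ranks of variable 2: 1, 2, 3, 4, 5
d = r₁ − r₂: 4, 0, -2, 0, -2
d²: 16, 0, 4, 0, 4; Σd² = 24
ρ = 1 − 6·24/(5·24) = 1 − 144/120 = -0.200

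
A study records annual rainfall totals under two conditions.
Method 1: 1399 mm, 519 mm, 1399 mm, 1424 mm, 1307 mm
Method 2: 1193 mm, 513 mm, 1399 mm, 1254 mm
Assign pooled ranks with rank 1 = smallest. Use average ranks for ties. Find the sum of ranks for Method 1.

Sorted (ascending): 513, 519, 1193, 1254, 1307, 1399, 1399, 1399, 1424
The 3 values of 1399 occupy positions 6–8 → average rank 7.
Method 1 values → pooled ranks: 1399→7, 519→2, 1399→7, 1424→9, 1307→5
Rank sum = 7 + 2 + 7 + 9 + 5 = 30

30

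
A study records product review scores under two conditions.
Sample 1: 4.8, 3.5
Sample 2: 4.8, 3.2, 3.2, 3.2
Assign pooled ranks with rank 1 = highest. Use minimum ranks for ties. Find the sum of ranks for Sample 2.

13

Sorted (descending): 4.8, 4.8, 3.5, 3.2, 3.2, 3.2
The 2 values of 4.8 occupy positions 1–2 → each gets rank 1.
The 3 values of 3.2 occupy positions 4–6 → each gets rank 4.
Sample 2 values → pooled ranks: 4.8→1, 3.2→4, 3.2→4, 3.2→4
Rank sum = 1 + 4 + 4 + 4 = 13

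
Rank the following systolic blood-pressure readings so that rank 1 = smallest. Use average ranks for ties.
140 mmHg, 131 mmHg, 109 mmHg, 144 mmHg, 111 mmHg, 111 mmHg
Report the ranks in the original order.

5, 4, 1, 6, 2.5, 2.5

Sorted (ascending): 109, 111, 111, 131, 140, 144
The 2 values of 111 occupy positions 2–3 → average rank (2+3)/2 = 2.5.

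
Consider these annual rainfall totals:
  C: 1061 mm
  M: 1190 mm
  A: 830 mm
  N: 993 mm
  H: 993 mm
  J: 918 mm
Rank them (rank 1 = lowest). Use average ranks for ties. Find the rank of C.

5

Sorted (ascending): 830, 918, 993, 993, 1061, 1190
The 2 values of 993 occupy positions 3–4 → average rank (3+4)/2 = 3.5.
C has value 1061 mm → rank 5.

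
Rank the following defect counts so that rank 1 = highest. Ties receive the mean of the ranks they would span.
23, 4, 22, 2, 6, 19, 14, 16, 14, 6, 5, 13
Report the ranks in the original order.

1, 11, 2, 12, 8.5, 3, 5.5, 4, 5.5, 8.5, 10, 7

Sorted (descending): 23, 22, 19, 16, 14, 14, 13, 6, 6, 5, 4, 2
The 2 values of 14 occupy positions 5–6 → average rank (5+6)/2 = 5.5.
The 2 values of 6 occupy positions 8–9 → average rank (8+9)/2 = 8.5.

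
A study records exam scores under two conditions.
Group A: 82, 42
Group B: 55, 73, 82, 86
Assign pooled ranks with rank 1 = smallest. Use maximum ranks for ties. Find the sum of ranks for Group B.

Sorted (ascending): 42, 55, 73, 82, 82, 86
The 2 values of 82 occupy positions 4–5 → each gets rank 5.
Group B values → pooled ranks: 55→2, 73→3, 82→5, 86→6
Rank sum = 2 + 3 + 5 + 6 = 16

16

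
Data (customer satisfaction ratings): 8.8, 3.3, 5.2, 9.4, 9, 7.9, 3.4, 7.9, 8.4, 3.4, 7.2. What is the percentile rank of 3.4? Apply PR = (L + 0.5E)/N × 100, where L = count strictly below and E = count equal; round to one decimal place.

N = 11.
Strictly below 3.4: 1. Equal to 3.4: 2.
PR = (1 + 0.5·2)/11 × 100 = 18.2

18.2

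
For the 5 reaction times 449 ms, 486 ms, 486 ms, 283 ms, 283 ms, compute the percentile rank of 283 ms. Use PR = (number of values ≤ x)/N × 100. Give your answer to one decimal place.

40.0

N = 5.
Strictly below 283: 0. Equal to 283: 2.
PR = 2/5 × 100 = 40.0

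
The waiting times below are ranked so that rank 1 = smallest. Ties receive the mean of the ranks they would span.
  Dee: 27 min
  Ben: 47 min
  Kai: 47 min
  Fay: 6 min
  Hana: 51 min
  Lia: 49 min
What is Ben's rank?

3.5

Sorted (ascending): 6, 27, 47, 47, 49, 51
The 2 values of 47 occupy positions 3–4 → average rank (3+4)/2 = 3.5.
Ben has value 47 min → rank 3.5.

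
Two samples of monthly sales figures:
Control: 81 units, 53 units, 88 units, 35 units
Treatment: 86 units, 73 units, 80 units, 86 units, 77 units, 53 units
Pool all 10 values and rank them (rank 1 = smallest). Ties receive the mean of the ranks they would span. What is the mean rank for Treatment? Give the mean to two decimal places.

Sorted (ascending): 35, 53, 53, 73, 77, 80, 81, 86, 86, 88
The 2 values of 53 occupy positions 2–3 → average rank (2+3)/2 = 2.5.
The 2 values of 86 occupy positions 8–9 → average rank (8+9)/2 = 8.5.
Treatment values → pooled ranks: 86→8.5, 73→4, 80→6, 86→8.5, 77→5, 53→2.5
Mean rank = (8.5 + 4 + 6 + 8.5 + 5 + 2.5) / 6 = 5.75

5.75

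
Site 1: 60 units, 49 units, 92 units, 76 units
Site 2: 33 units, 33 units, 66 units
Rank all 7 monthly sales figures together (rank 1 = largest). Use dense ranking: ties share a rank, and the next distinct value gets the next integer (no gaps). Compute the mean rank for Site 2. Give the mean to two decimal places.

5.00

Sorted (descending): 92, 76, 66, 60, 49, 33, 33
The 2 values of 33 share dense rank 6.
Remaining distinct values take the next consecutive integers.
Site 2 values → pooled ranks: 33→6, 33→6, 66→3
Mean rank = (6 + 6 + 3) / 3 = 5.00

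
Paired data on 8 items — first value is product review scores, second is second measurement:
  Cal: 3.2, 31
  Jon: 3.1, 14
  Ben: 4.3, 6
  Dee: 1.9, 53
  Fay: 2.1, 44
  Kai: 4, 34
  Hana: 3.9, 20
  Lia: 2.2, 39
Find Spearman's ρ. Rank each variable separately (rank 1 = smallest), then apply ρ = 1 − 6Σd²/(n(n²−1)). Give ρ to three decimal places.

-0.786

Ranks of variable 1: 5, 4, 8, 1, 2, 7, 6, 3
Ranks of variable 2: 4, 2, 1, 8, 7, 5, 3, 6
d = r₁ − r₂: 1, 2, 7, -7, -5, 2, 3, -3
d²: 1, 4, 49, 49, 25, 4, 9, 9; Σd² = 150
ρ = 1 − 6·150/(8·63) = 1 − 900/504 = -0.786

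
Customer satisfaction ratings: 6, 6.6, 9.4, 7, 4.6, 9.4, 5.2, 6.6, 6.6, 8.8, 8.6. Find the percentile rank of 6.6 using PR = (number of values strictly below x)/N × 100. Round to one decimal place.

N = 11.
Strictly below 6.6: 3. Equal to 6.6: 3.
PR = 3/11 × 100 = 27.3

27.3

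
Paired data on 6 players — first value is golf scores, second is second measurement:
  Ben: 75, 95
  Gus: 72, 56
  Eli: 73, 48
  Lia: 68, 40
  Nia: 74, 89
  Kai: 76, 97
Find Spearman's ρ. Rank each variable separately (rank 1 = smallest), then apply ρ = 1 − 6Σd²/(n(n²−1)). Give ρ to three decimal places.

Ranks of variable 1: 5, 2, 3, 1, 4, 6
Ranks of variable 2: 5, 3, 2, 1, 4, 6
d = r₁ − r₂: 0, -1, 1, 0, 0, 0
d²: 0, 1, 1, 0, 0, 0; Σd² = 2
ρ = 1 − 6·2/(6·35) = 1 − 12/210 = 0.943

0.943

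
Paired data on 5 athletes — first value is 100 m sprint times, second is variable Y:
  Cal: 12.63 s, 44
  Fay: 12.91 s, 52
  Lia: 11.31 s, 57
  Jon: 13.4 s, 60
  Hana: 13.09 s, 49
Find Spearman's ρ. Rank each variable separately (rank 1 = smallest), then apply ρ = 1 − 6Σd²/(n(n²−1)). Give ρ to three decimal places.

0.300

Ranks of variable 1: 2, 3, 1, 5, 4
Ranks of variable 2: 1, 3, 4, 5, 2
d = r₁ − r₂: 1, 0, -3, 0, 2
d²: 1, 0, 9, 0, 4; Σd² = 14
ρ = 1 − 6·14/(5·24) = 1 − 84/120 = 0.300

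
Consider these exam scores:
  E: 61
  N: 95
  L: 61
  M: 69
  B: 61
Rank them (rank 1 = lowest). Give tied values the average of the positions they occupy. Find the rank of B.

Sorted (ascending): 61, 61, 61, 69, 95
The 3 values of 61 occupy positions 1–3 → average rank 2.
B has value 61 → rank 2.

2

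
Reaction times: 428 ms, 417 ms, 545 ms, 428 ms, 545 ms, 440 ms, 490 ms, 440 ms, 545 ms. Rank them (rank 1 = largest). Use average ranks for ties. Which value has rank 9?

417

Sorted (descending): 545, 545, 545, 490, 440, 440, 428, 428, 417
The 3 values of 545 occupy positions 1–3 → average rank 2.
The 2 values of 440 occupy positions 5–6 → average rank (5+6)/2 = 5.5.
The 2 values of 428 occupy positions 7–8 → average rank (7+8)/2 = 7.5.
Rank 9 → value 417.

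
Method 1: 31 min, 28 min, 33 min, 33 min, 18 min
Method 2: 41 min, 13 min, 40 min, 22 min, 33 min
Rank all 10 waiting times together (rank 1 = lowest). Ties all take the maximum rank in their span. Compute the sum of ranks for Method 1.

27

Sorted (ascending): 13, 18, 22, 28, 31, 33, 33, 33, 40, 41
The 3 values of 33 occupy positions 6–8 → each gets rank 8.
Method 1 values → pooled ranks: 31→5, 28→4, 33→8, 33→8, 18→2
Rank sum = 5 + 4 + 8 + 8 + 2 = 27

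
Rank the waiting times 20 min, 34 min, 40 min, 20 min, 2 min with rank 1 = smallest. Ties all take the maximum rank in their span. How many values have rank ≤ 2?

1

Sorted (ascending): 2, 20, 20, 34, 40
The 2 values of 20 occupy positions 2–3 → each gets rank 3.
Ranks ≤ 2: {1} → 1 value.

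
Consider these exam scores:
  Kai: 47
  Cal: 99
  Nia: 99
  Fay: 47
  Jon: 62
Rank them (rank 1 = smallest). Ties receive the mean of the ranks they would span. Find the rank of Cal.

4.5

Sorted (ascending): 47, 47, 62, 99, 99
The 2 values of 47 occupy positions 1–2 → average rank (1+2)/2 = 1.5.
The 2 values of 99 occupy positions 4–5 → average rank (4+5)/2 = 4.5.
Cal has value 99 → rank 4.5.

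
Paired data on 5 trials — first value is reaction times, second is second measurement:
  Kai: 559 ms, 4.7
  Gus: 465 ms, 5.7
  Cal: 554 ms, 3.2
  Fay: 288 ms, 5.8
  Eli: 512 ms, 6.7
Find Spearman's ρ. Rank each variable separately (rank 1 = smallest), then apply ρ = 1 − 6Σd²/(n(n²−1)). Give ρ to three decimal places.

-0.600

Ranks of variable 1: 5, 2, 4, 1, 3
Ranks of variable 2: 2, 3, 1, 4, 5
d = r₁ − r₂: 3, -1, 3, -3, -2
d²: 9, 1, 9, 9, 4; Σd² = 32
ρ = 1 − 6·32/(5·24) = 1 − 192/120 = -0.600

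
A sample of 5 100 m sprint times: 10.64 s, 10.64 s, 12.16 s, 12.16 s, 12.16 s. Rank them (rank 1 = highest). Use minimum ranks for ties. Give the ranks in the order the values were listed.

4, 4, 1, 1, 1

Sorted (descending): 12.16, 12.16, 12.16, 10.64, 10.64
The 3 values of 12.16 occupy positions 1–3 → each gets rank 1.
The 2 values of 10.64 occupy positions 4–5 → each gets rank 4.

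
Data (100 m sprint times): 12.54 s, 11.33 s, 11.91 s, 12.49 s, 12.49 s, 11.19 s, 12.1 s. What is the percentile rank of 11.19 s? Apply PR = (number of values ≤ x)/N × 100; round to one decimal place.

14.3

N = 7.
Strictly below 11.19: 0. Equal to 11.19: 1.
PR = 1/7 × 100 = 14.3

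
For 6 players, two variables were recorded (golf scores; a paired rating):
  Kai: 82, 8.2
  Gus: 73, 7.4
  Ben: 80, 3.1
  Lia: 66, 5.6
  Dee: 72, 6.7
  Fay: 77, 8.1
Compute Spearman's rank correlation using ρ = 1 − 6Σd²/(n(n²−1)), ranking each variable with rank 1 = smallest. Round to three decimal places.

Ranks of variable 1: 6, 3, 5, 1, 2, 4
Ranks of variable 2: 6, 4, 1, 2, 3, 5
d = r₁ − r₂: 0, -1, 4, -1, -1, -1
d²: 0, 1, 16, 1, 1, 1; Σd² = 20
ρ = 1 − 6·20/(6·35) = 1 − 120/210 = 0.429

0.429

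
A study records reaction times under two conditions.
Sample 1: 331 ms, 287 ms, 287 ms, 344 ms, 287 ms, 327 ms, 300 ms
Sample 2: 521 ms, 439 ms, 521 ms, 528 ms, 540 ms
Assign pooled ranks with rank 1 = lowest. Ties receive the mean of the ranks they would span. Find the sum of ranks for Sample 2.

50

Sorted (ascending): 287, 287, 287, 300, 327, 331, 344, 439, 521, 521, 528, 540
The 3 values of 287 occupy positions 1–3 → average rank 2.
The 2 values of 521 occupy positions 9–10 → average rank (9+10)/2 = 9.5.
Sample 2 values → pooled ranks: 521→9.5, 439→8, 521→9.5, 528→11, 540→12
Rank sum = 9.5 + 8 + 9.5 + 11 + 12 = 50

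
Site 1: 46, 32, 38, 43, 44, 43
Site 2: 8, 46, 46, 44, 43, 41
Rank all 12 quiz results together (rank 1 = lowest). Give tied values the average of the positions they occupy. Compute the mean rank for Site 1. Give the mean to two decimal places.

Sorted (ascending): 8, 32, 38, 41, 43, 43, 43, 44, 44, 46, 46, 46
The 3 values of 43 occupy positions 5–7 → average rank 6.
The 2 values of 44 occupy positions 8–9 → average rank (8+9)/2 = 8.5.
The 3 values of 46 occupy positions 10–12 → average rank 11.
Site 1 values → pooled ranks: 46→11, 32→2, 38→3, 43→6, 44→8.5, 43→6
Mean rank = (11 + 2 + 3 + 6 + 8.5 + 6) / 6 = 6.08

6.08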